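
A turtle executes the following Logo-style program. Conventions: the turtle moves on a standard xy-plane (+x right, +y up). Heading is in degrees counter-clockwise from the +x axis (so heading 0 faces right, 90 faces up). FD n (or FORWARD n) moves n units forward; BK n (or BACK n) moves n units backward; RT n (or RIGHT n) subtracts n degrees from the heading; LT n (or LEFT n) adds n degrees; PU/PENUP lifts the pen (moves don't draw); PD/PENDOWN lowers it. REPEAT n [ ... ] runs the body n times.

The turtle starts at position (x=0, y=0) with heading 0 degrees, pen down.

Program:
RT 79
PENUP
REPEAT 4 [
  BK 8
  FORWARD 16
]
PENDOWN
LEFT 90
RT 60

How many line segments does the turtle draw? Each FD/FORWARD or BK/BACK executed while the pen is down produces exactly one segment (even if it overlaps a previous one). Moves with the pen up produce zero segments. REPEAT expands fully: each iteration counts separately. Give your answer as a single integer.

Executing turtle program step by step:
Start: pos=(0,0), heading=0, pen down
RT 79: heading 0 -> 281
PU: pen up
REPEAT 4 [
  -- iteration 1/4 --
  BK 8: (0,0) -> (-1.526,7.853) [heading=281, move]
  FD 16: (-1.526,7.853) -> (1.526,-7.853) [heading=281, move]
  -- iteration 2/4 --
  BK 8: (1.526,-7.853) -> (0,0) [heading=281, move]
  FD 16: (0,0) -> (3.053,-15.706) [heading=281, move]
  -- iteration 3/4 --
  BK 8: (3.053,-15.706) -> (1.526,-7.853) [heading=281, move]
  FD 16: (1.526,-7.853) -> (4.579,-23.559) [heading=281, move]
  -- iteration 4/4 --
  BK 8: (4.579,-23.559) -> (3.053,-15.706) [heading=281, move]
  FD 16: (3.053,-15.706) -> (6.106,-31.412) [heading=281, move]
]
PD: pen down
LT 90: heading 281 -> 11
RT 60: heading 11 -> 311
Final: pos=(6.106,-31.412), heading=311, 0 segment(s) drawn
Segments drawn: 0

Answer: 0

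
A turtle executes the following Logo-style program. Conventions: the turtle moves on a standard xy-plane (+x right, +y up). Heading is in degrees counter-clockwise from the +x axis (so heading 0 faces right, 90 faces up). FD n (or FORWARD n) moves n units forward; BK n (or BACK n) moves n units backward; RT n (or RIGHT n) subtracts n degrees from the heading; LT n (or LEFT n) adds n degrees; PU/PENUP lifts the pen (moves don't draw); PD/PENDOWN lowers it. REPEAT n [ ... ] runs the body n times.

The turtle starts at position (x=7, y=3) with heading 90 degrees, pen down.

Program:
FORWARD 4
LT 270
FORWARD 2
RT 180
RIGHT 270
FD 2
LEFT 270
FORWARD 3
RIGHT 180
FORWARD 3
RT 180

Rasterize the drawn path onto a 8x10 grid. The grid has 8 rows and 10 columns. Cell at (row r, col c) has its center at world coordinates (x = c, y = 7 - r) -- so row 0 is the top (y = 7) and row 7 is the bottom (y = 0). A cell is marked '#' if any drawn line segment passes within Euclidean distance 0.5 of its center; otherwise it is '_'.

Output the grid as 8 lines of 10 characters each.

Answer: _______###
_______#_#
______####
_______#__
_______#__
__________
__________
__________

Derivation:
Segment 0: (7,3) -> (7,7)
Segment 1: (7,7) -> (9,7)
Segment 2: (9,7) -> (9,5)
Segment 3: (9,5) -> (6,5)
Segment 4: (6,5) -> (9,5)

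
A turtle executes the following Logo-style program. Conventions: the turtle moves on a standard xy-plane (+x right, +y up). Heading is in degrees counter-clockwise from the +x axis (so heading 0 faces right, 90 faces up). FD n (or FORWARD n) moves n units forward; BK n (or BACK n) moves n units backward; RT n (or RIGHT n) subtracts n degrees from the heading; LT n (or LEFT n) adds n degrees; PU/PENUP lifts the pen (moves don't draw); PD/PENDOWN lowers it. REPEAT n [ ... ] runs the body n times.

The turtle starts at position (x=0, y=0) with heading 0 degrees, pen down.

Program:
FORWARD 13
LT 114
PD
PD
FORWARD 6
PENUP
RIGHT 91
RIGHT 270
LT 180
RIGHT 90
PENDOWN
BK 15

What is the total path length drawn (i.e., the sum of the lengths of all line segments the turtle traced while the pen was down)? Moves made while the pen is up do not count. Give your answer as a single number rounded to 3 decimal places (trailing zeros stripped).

Executing turtle program step by step:
Start: pos=(0,0), heading=0, pen down
FD 13: (0,0) -> (13,0) [heading=0, draw]
LT 114: heading 0 -> 114
PD: pen down
PD: pen down
FD 6: (13,0) -> (10.56,5.481) [heading=114, draw]
PU: pen up
RT 91: heading 114 -> 23
RT 270: heading 23 -> 113
LT 180: heading 113 -> 293
RT 90: heading 293 -> 203
PD: pen down
BK 15: (10.56,5.481) -> (24.367,11.342) [heading=203, draw]
Final: pos=(24.367,11.342), heading=203, 3 segment(s) drawn

Segment lengths:
  seg 1: (0,0) -> (13,0), length = 13
  seg 2: (13,0) -> (10.56,5.481), length = 6
  seg 3: (10.56,5.481) -> (24.367,11.342), length = 15
Total = 34

Answer: 34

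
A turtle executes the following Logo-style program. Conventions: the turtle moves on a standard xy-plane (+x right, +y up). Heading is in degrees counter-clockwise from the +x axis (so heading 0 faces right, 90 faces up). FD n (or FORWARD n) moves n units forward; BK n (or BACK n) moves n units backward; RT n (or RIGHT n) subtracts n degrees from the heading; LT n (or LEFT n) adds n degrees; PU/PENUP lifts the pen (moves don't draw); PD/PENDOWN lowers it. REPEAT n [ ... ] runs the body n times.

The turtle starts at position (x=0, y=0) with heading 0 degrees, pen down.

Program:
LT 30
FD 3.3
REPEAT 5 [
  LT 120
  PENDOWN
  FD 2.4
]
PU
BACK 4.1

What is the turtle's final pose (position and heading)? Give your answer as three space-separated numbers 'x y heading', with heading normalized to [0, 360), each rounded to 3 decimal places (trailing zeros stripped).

Answer: 0.779 4.55 270

Derivation:
Executing turtle program step by step:
Start: pos=(0,0), heading=0, pen down
LT 30: heading 0 -> 30
FD 3.3: (0,0) -> (2.858,1.65) [heading=30, draw]
REPEAT 5 [
  -- iteration 1/5 --
  LT 120: heading 30 -> 150
  PD: pen down
  FD 2.4: (2.858,1.65) -> (0.779,2.85) [heading=150, draw]
  -- iteration 2/5 --
  LT 120: heading 150 -> 270
  PD: pen down
  FD 2.4: (0.779,2.85) -> (0.779,0.45) [heading=270, draw]
  -- iteration 3/5 --
  LT 120: heading 270 -> 30
  PD: pen down
  FD 2.4: (0.779,0.45) -> (2.858,1.65) [heading=30, draw]
  -- iteration 4/5 --
  LT 120: heading 30 -> 150
  PD: pen down
  FD 2.4: (2.858,1.65) -> (0.779,2.85) [heading=150, draw]
  -- iteration 5/5 --
  LT 120: heading 150 -> 270
  PD: pen down
  FD 2.4: (0.779,2.85) -> (0.779,0.45) [heading=270, draw]
]
PU: pen up
BK 4.1: (0.779,0.45) -> (0.779,4.55) [heading=270, move]
Final: pos=(0.779,4.55), heading=270, 6 segment(s) drawn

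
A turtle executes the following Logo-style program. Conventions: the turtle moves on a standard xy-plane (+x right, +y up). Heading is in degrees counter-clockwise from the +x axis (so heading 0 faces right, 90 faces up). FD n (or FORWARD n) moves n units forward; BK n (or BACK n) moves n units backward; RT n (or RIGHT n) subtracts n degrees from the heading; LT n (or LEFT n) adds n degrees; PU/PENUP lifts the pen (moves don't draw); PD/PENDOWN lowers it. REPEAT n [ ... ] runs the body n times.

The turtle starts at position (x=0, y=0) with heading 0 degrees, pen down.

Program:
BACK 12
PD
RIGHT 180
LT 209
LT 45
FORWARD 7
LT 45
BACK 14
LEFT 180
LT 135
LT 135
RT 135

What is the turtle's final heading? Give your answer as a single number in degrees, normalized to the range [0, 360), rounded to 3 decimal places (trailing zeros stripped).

Answer: 74

Derivation:
Executing turtle program step by step:
Start: pos=(0,0), heading=0, pen down
BK 12: (0,0) -> (-12,0) [heading=0, draw]
PD: pen down
RT 180: heading 0 -> 180
LT 209: heading 180 -> 29
LT 45: heading 29 -> 74
FD 7: (-12,0) -> (-10.071,6.729) [heading=74, draw]
LT 45: heading 74 -> 119
BK 14: (-10.071,6.729) -> (-3.283,-5.516) [heading=119, draw]
LT 180: heading 119 -> 299
LT 135: heading 299 -> 74
LT 135: heading 74 -> 209
RT 135: heading 209 -> 74
Final: pos=(-3.283,-5.516), heading=74, 3 segment(s) drawn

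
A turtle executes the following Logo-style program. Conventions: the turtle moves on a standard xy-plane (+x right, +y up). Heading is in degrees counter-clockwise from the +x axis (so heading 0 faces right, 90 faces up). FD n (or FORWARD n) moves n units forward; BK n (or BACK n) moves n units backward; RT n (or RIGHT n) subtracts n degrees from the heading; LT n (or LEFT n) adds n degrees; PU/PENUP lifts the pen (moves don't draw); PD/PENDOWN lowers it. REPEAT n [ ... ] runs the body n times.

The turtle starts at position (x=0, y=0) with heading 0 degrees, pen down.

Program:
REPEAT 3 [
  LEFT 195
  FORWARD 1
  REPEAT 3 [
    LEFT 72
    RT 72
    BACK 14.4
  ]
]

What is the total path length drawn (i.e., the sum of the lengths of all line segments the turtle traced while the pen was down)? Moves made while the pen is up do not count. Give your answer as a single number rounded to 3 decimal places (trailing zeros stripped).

Executing turtle program step by step:
Start: pos=(0,0), heading=0, pen down
REPEAT 3 [
  -- iteration 1/3 --
  LT 195: heading 0 -> 195
  FD 1: (0,0) -> (-0.966,-0.259) [heading=195, draw]
  REPEAT 3 [
    -- iteration 1/3 --
    LT 72: heading 195 -> 267
    RT 72: heading 267 -> 195
    BK 14.4: (-0.966,-0.259) -> (12.943,3.468) [heading=195, draw]
    -- iteration 2/3 --
    LT 72: heading 195 -> 267
    RT 72: heading 267 -> 195
    BK 14.4: (12.943,3.468) -> (26.853,7.195) [heading=195, draw]
    -- iteration 3/3 --
    LT 72: heading 195 -> 267
    RT 72: heading 267 -> 195
    BK 14.4: (26.853,7.195) -> (40.762,10.922) [heading=195, draw]
  ]
  -- iteration 2/3 --
  LT 195: heading 195 -> 30
  FD 1: (40.762,10.922) -> (41.628,11.422) [heading=30, draw]
  REPEAT 3 [
    -- iteration 1/3 --
    LT 72: heading 30 -> 102
    RT 72: heading 102 -> 30
    BK 14.4: (41.628,11.422) -> (29.157,4.222) [heading=30, draw]
    -- iteration 2/3 --
    LT 72: heading 30 -> 102
    RT 72: heading 102 -> 30
    BK 14.4: (29.157,4.222) -> (16.687,-2.978) [heading=30, draw]
    -- iteration 3/3 --
    LT 72: heading 30 -> 102
    RT 72: heading 102 -> 30
    BK 14.4: (16.687,-2.978) -> (4.216,-10.178) [heading=30, draw]
  ]
  -- iteration 3/3 --
  LT 195: heading 30 -> 225
  FD 1: (4.216,-10.178) -> (3.509,-10.885) [heading=225, draw]
  REPEAT 3 [
    -- iteration 1/3 --
    LT 72: heading 225 -> 297
    RT 72: heading 297 -> 225
    BK 14.4: (3.509,-10.885) -> (13.691,-0.703) [heading=225, draw]
    -- iteration 2/3 --
    LT 72: heading 225 -> 297
    RT 72: heading 297 -> 225
    BK 14.4: (13.691,-0.703) -> (23.873,9.48) [heading=225, draw]
    -- iteration 3/3 --
    LT 72: heading 225 -> 297
    RT 72: heading 297 -> 225
    BK 14.4: (23.873,9.48) -> (34.056,19.662) [heading=225, draw]
  ]
]
Final: pos=(34.056,19.662), heading=225, 12 segment(s) drawn

Segment lengths:
  seg 1: (0,0) -> (-0.966,-0.259), length = 1
  seg 2: (-0.966,-0.259) -> (12.943,3.468), length = 14.4
  seg 3: (12.943,3.468) -> (26.853,7.195), length = 14.4
  seg 4: (26.853,7.195) -> (40.762,10.922), length = 14.4
  seg 5: (40.762,10.922) -> (41.628,11.422), length = 1
  seg 6: (41.628,11.422) -> (29.157,4.222), length = 14.4
  seg 7: (29.157,4.222) -> (16.687,-2.978), length = 14.4
  seg 8: (16.687,-2.978) -> (4.216,-10.178), length = 14.4
  seg 9: (4.216,-10.178) -> (3.509,-10.885), length = 1
  seg 10: (3.509,-10.885) -> (13.691,-0.703), length = 14.4
  seg 11: (13.691,-0.703) -> (23.873,9.48), length = 14.4
  seg 12: (23.873,9.48) -> (34.056,19.662), length = 14.4
Total = 132.6

Answer: 132.6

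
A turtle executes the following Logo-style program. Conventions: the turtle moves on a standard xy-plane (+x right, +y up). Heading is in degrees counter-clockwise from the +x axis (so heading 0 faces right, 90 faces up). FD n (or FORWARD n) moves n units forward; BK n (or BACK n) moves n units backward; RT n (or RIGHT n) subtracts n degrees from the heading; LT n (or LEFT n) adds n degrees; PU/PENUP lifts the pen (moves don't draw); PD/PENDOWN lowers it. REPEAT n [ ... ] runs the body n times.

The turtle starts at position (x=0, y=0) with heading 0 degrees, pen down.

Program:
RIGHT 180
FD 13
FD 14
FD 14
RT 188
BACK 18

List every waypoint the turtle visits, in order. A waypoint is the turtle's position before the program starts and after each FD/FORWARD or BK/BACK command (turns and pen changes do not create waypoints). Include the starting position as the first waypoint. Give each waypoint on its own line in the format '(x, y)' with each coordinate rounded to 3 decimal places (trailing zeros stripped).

Executing turtle program step by step:
Start: pos=(0,0), heading=0, pen down
RT 180: heading 0 -> 180
FD 13: (0,0) -> (-13,0) [heading=180, draw]
FD 14: (-13,0) -> (-27,0) [heading=180, draw]
FD 14: (-27,0) -> (-41,0) [heading=180, draw]
RT 188: heading 180 -> 352
BK 18: (-41,0) -> (-58.825,2.505) [heading=352, draw]
Final: pos=(-58.825,2.505), heading=352, 4 segment(s) drawn
Waypoints (5 total):
(0, 0)
(-13, 0)
(-27, 0)
(-41, 0)
(-58.825, 2.505)

Answer: (0, 0)
(-13, 0)
(-27, 0)
(-41, 0)
(-58.825, 2.505)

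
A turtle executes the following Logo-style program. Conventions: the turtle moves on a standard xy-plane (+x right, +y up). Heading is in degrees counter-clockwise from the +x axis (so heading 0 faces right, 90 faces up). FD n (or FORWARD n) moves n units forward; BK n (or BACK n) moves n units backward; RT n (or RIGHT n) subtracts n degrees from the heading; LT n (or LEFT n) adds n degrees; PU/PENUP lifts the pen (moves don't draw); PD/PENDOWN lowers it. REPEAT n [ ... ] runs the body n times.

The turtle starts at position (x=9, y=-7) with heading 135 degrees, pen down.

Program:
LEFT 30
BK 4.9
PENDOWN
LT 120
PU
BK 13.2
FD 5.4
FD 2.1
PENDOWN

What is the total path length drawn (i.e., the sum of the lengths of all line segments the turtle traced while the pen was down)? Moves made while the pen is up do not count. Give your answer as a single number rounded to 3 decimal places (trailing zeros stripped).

Executing turtle program step by step:
Start: pos=(9,-7), heading=135, pen down
LT 30: heading 135 -> 165
BK 4.9: (9,-7) -> (13.733,-8.268) [heading=165, draw]
PD: pen down
LT 120: heading 165 -> 285
PU: pen up
BK 13.2: (13.733,-8.268) -> (10.317,4.482) [heading=285, move]
FD 5.4: (10.317,4.482) -> (11.714,-0.734) [heading=285, move]
FD 2.1: (11.714,-0.734) -> (12.258,-2.762) [heading=285, move]
PD: pen down
Final: pos=(12.258,-2.762), heading=285, 1 segment(s) drawn

Segment lengths:
  seg 1: (9,-7) -> (13.733,-8.268), length = 4.9
Total = 4.9

Answer: 4.9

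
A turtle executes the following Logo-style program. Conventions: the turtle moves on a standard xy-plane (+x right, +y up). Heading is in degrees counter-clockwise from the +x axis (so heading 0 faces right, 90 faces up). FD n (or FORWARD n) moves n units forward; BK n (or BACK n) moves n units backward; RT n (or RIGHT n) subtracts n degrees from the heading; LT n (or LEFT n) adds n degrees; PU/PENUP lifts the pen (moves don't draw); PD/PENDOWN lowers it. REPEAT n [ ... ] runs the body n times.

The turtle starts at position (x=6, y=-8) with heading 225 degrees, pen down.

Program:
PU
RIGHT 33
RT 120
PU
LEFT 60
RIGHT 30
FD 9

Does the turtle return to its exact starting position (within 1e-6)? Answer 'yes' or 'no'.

Executing turtle program step by step:
Start: pos=(6,-8), heading=225, pen down
PU: pen up
RT 33: heading 225 -> 192
RT 120: heading 192 -> 72
PU: pen up
LT 60: heading 72 -> 132
RT 30: heading 132 -> 102
FD 9: (6,-8) -> (4.129,0.803) [heading=102, move]
Final: pos=(4.129,0.803), heading=102, 0 segment(s) drawn

Start position: (6, -8)
Final position: (4.129, 0.803)
Distance = 9; >= 1e-6 -> NOT closed

Answer: no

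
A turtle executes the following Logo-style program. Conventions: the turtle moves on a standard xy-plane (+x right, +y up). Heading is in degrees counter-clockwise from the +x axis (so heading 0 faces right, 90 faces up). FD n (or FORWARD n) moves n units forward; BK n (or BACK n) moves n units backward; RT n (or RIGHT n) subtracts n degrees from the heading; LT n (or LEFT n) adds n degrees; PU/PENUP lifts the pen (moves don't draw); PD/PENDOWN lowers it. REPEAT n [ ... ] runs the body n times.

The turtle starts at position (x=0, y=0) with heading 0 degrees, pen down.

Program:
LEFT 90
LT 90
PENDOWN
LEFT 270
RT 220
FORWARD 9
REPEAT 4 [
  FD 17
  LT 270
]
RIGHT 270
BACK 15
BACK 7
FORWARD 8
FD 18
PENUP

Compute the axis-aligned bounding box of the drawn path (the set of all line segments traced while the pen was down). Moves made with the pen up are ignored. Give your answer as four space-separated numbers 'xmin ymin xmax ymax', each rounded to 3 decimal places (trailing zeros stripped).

Executing turtle program step by step:
Start: pos=(0,0), heading=0, pen down
LT 90: heading 0 -> 90
LT 90: heading 90 -> 180
PD: pen down
LT 270: heading 180 -> 90
RT 220: heading 90 -> 230
FD 9: (0,0) -> (-5.785,-6.894) [heading=230, draw]
REPEAT 4 [
  -- iteration 1/4 --
  FD 17: (-5.785,-6.894) -> (-16.712,-19.917) [heading=230, draw]
  LT 270: heading 230 -> 140
  -- iteration 2/4 --
  FD 17: (-16.712,-19.917) -> (-29.735,-8.99) [heading=140, draw]
  LT 270: heading 140 -> 50
  -- iteration 3/4 --
  FD 17: (-29.735,-8.99) -> (-18.808,4.033) [heading=50, draw]
  LT 270: heading 50 -> 320
  -- iteration 4/4 --
  FD 17: (-18.808,4.033) -> (-5.785,-6.894) [heading=320, draw]
  LT 270: heading 320 -> 230
]
RT 270: heading 230 -> 320
BK 15: (-5.785,-6.894) -> (-17.276,2.747) [heading=320, draw]
BK 7: (-17.276,2.747) -> (-22.638,7.247) [heading=320, draw]
FD 8: (-22.638,7.247) -> (-16.51,2.105) [heading=320, draw]
FD 18: (-16.51,2.105) -> (-2.721,-9.466) [heading=320, draw]
PU: pen up
Final: pos=(-2.721,-9.466), heading=320, 9 segment(s) drawn

Segment endpoints: x in {-29.735, -22.638, -18.808, -17.276, -16.712, -16.51, -5.785, -5.785, -2.721, 0}, y in {-19.917, -9.466, -8.99, -6.894, -6.894, 0, 2.105, 2.747, 4.033, 7.247}
xmin=-29.735, ymin=-19.917, xmax=0, ymax=7.247

Answer: -29.735 -19.917 0 7.247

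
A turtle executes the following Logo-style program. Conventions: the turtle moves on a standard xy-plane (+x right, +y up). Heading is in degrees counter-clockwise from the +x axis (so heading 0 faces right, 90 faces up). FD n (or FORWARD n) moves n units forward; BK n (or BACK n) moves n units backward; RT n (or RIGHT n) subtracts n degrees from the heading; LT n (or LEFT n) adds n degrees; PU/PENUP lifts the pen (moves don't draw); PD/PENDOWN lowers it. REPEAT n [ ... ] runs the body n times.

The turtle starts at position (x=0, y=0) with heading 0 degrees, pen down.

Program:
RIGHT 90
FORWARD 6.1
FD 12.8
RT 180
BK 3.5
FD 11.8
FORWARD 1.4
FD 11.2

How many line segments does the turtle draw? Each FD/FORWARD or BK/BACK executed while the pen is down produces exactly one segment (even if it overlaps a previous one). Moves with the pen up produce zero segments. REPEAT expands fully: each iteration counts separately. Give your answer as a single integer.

Executing turtle program step by step:
Start: pos=(0,0), heading=0, pen down
RT 90: heading 0 -> 270
FD 6.1: (0,0) -> (0,-6.1) [heading=270, draw]
FD 12.8: (0,-6.1) -> (0,-18.9) [heading=270, draw]
RT 180: heading 270 -> 90
BK 3.5: (0,-18.9) -> (0,-22.4) [heading=90, draw]
FD 11.8: (0,-22.4) -> (0,-10.6) [heading=90, draw]
FD 1.4: (0,-10.6) -> (0,-9.2) [heading=90, draw]
FD 11.2: (0,-9.2) -> (0,2) [heading=90, draw]
Final: pos=(0,2), heading=90, 6 segment(s) drawn
Segments drawn: 6

Answer: 6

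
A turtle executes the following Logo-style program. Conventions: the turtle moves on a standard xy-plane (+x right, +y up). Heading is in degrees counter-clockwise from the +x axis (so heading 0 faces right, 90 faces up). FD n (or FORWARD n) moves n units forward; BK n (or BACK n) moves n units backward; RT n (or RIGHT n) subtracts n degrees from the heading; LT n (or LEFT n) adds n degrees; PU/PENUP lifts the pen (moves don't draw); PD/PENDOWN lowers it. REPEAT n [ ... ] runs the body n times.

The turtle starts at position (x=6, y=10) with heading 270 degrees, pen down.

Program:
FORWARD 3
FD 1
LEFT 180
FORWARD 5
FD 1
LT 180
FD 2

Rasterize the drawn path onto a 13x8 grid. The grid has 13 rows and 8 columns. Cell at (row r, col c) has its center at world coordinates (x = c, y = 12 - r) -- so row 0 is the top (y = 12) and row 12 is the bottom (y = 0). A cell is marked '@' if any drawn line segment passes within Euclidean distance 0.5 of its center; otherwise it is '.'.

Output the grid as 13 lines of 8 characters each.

Segment 0: (6,10) -> (6,7)
Segment 1: (6,7) -> (6,6)
Segment 2: (6,6) -> (6,11)
Segment 3: (6,11) -> (6,12)
Segment 4: (6,12) -> (6,10)

Answer: ......@.
......@.
......@.
......@.
......@.
......@.
......@.
........
........
........
........
........
........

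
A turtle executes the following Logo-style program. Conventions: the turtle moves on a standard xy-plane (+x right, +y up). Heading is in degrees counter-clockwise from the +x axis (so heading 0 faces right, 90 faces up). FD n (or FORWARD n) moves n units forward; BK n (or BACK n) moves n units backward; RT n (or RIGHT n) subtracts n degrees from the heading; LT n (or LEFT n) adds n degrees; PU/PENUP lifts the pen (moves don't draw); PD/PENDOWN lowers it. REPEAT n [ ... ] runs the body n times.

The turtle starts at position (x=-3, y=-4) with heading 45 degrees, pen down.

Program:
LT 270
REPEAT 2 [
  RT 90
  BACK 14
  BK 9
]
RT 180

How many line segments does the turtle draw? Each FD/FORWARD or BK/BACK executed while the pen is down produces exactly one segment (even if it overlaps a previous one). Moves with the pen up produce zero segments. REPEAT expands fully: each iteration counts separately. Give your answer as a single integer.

Answer: 4

Derivation:
Executing turtle program step by step:
Start: pos=(-3,-4), heading=45, pen down
LT 270: heading 45 -> 315
REPEAT 2 [
  -- iteration 1/2 --
  RT 90: heading 315 -> 225
  BK 14: (-3,-4) -> (6.899,5.899) [heading=225, draw]
  BK 9: (6.899,5.899) -> (13.263,12.263) [heading=225, draw]
  -- iteration 2/2 --
  RT 90: heading 225 -> 135
  BK 14: (13.263,12.263) -> (23.163,2.364) [heading=135, draw]
  BK 9: (23.163,2.364) -> (29.527,-4) [heading=135, draw]
]
RT 180: heading 135 -> 315
Final: pos=(29.527,-4), heading=315, 4 segment(s) drawn
Segments drawn: 4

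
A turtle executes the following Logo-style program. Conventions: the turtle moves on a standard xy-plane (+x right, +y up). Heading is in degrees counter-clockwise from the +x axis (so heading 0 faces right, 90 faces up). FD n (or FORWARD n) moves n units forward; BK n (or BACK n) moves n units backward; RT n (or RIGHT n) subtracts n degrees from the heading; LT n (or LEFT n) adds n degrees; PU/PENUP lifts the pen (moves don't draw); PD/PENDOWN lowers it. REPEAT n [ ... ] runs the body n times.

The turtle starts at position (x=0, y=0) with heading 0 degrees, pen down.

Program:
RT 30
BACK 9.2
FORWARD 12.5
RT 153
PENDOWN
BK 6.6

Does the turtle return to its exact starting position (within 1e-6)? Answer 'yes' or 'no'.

Answer: no

Derivation:
Executing turtle program step by step:
Start: pos=(0,0), heading=0, pen down
RT 30: heading 0 -> 330
BK 9.2: (0,0) -> (-7.967,4.6) [heading=330, draw]
FD 12.5: (-7.967,4.6) -> (2.858,-1.65) [heading=330, draw]
RT 153: heading 330 -> 177
PD: pen down
BK 6.6: (2.858,-1.65) -> (9.449,-1.995) [heading=177, draw]
Final: pos=(9.449,-1.995), heading=177, 3 segment(s) drawn

Start position: (0, 0)
Final position: (9.449, -1.995)
Distance = 9.657; >= 1e-6 -> NOT closed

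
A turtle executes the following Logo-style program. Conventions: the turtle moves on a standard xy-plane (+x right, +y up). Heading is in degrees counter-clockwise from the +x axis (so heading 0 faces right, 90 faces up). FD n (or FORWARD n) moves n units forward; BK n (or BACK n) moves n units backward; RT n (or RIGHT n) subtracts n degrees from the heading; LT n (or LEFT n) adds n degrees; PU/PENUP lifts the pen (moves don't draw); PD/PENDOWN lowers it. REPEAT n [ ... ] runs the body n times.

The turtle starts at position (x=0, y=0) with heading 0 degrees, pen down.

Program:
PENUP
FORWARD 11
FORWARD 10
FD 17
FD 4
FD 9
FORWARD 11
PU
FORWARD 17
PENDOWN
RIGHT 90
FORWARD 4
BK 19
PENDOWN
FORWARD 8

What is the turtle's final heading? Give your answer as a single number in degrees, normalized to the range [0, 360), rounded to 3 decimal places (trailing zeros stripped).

Executing turtle program step by step:
Start: pos=(0,0), heading=0, pen down
PU: pen up
FD 11: (0,0) -> (11,0) [heading=0, move]
FD 10: (11,0) -> (21,0) [heading=0, move]
FD 17: (21,0) -> (38,0) [heading=0, move]
FD 4: (38,0) -> (42,0) [heading=0, move]
FD 9: (42,0) -> (51,0) [heading=0, move]
FD 11: (51,0) -> (62,0) [heading=0, move]
PU: pen up
FD 17: (62,0) -> (79,0) [heading=0, move]
PD: pen down
RT 90: heading 0 -> 270
FD 4: (79,0) -> (79,-4) [heading=270, draw]
BK 19: (79,-4) -> (79,15) [heading=270, draw]
PD: pen down
FD 8: (79,15) -> (79,7) [heading=270, draw]
Final: pos=(79,7), heading=270, 3 segment(s) drawn

Answer: 270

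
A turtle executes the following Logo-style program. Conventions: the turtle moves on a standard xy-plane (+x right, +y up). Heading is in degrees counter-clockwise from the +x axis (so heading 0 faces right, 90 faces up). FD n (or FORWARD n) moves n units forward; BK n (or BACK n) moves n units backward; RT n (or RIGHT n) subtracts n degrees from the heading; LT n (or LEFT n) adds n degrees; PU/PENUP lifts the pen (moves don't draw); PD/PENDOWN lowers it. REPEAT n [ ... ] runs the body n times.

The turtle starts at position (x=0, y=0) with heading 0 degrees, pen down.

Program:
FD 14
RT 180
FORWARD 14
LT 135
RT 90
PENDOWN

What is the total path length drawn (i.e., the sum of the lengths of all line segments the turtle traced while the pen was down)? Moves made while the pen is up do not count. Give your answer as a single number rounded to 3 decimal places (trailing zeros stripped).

Answer: 28

Derivation:
Executing turtle program step by step:
Start: pos=(0,0), heading=0, pen down
FD 14: (0,0) -> (14,0) [heading=0, draw]
RT 180: heading 0 -> 180
FD 14: (14,0) -> (0,0) [heading=180, draw]
LT 135: heading 180 -> 315
RT 90: heading 315 -> 225
PD: pen down
Final: pos=(0,0), heading=225, 2 segment(s) drawn

Segment lengths:
  seg 1: (0,0) -> (14,0), length = 14
  seg 2: (14,0) -> (0,0), length = 14
Total = 28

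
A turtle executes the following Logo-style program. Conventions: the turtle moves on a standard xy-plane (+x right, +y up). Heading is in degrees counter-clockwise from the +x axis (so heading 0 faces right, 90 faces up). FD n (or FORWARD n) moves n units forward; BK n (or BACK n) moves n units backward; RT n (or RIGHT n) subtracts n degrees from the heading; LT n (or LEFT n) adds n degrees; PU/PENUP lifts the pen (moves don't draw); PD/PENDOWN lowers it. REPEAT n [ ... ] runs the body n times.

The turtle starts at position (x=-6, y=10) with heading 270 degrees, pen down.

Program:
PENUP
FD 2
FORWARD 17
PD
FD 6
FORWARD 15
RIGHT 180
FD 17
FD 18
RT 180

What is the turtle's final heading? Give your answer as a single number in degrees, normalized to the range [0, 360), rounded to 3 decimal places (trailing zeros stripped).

Answer: 270

Derivation:
Executing turtle program step by step:
Start: pos=(-6,10), heading=270, pen down
PU: pen up
FD 2: (-6,10) -> (-6,8) [heading=270, move]
FD 17: (-6,8) -> (-6,-9) [heading=270, move]
PD: pen down
FD 6: (-6,-9) -> (-6,-15) [heading=270, draw]
FD 15: (-6,-15) -> (-6,-30) [heading=270, draw]
RT 180: heading 270 -> 90
FD 17: (-6,-30) -> (-6,-13) [heading=90, draw]
FD 18: (-6,-13) -> (-6,5) [heading=90, draw]
RT 180: heading 90 -> 270
Final: pos=(-6,5), heading=270, 4 segment(s) drawn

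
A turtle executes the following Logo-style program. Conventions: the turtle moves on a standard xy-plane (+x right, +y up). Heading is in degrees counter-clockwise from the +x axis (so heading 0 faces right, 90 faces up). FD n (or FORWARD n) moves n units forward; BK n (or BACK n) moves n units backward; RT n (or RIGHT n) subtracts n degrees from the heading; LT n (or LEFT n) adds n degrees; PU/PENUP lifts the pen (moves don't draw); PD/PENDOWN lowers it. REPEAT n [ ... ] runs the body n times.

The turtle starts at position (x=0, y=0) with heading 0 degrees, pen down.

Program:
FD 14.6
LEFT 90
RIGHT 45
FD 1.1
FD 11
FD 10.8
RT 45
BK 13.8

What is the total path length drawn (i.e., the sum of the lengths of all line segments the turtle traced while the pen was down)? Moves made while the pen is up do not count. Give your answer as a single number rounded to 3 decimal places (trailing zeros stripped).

Executing turtle program step by step:
Start: pos=(0,0), heading=0, pen down
FD 14.6: (0,0) -> (14.6,0) [heading=0, draw]
LT 90: heading 0 -> 90
RT 45: heading 90 -> 45
FD 1.1: (14.6,0) -> (15.378,0.778) [heading=45, draw]
FD 11: (15.378,0.778) -> (23.156,8.556) [heading=45, draw]
FD 10.8: (23.156,8.556) -> (30.793,16.193) [heading=45, draw]
RT 45: heading 45 -> 0
BK 13.8: (30.793,16.193) -> (16.993,16.193) [heading=0, draw]
Final: pos=(16.993,16.193), heading=0, 5 segment(s) drawn

Segment lengths:
  seg 1: (0,0) -> (14.6,0), length = 14.6
  seg 2: (14.6,0) -> (15.378,0.778), length = 1.1
  seg 3: (15.378,0.778) -> (23.156,8.556), length = 11
  seg 4: (23.156,8.556) -> (30.793,16.193), length = 10.8
  seg 5: (30.793,16.193) -> (16.993,16.193), length = 13.8
Total = 51.3

Answer: 51.3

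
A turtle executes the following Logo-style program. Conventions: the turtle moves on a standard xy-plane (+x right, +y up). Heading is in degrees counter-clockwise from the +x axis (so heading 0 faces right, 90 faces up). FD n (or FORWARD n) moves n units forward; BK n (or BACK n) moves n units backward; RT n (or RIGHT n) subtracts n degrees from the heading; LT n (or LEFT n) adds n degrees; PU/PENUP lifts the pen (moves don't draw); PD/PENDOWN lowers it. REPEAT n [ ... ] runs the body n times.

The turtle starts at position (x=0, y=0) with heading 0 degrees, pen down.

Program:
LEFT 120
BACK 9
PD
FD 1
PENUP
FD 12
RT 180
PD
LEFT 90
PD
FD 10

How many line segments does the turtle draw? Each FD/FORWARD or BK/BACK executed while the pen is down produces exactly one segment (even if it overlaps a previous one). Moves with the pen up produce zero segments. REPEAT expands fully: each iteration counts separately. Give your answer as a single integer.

Answer: 3

Derivation:
Executing turtle program step by step:
Start: pos=(0,0), heading=0, pen down
LT 120: heading 0 -> 120
BK 9: (0,0) -> (4.5,-7.794) [heading=120, draw]
PD: pen down
FD 1: (4.5,-7.794) -> (4,-6.928) [heading=120, draw]
PU: pen up
FD 12: (4,-6.928) -> (-2,3.464) [heading=120, move]
RT 180: heading 120 -> 300
PD: pen down
LT 90: heading 300 -> 30
PD: pen down
FD 10: (-2,3.464) -> (6.66,8.464) [heading=30, draw]
Final: pos=(6.66,8.464), heading=30, 3 segment(s) drawn
Segments drawn: 3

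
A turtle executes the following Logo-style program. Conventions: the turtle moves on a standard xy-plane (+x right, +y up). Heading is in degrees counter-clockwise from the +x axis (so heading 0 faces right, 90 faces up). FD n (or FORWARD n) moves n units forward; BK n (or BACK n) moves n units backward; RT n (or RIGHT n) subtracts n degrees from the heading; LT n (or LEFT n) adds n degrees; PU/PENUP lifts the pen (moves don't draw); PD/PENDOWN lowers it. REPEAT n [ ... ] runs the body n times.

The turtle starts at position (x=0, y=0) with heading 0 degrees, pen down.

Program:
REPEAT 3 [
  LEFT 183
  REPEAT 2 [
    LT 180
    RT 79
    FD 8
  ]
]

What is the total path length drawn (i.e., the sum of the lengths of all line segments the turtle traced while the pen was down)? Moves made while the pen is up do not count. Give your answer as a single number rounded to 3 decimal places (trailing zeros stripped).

Executing turtle program step by step:
Start: pos=(0,0), heading=0, pen down
REPEAT 3 [
  -- iteration 1/3 --
  LT 183: heading 0 -> 183
  REPEAT 2 [
    -- iteration 1/2 --
    LT 180: heading 183 -> 3
    RT 79: heading 3 -> 284
    FD 8: (0,0) -> (1.935,-7.762) [heading=284, draw]
    -- iteration 2/2 --
    LT 180: heading 284 -> 104
    RT 79: heading 104 -> 25
    FD 8: (1.935,-7.762) -> (9.186,-4.381) [heading=25, draw]
  ]
  -- iteration 2/3 --
  LT 183: heading 25 -> 208
  REPEAT 2 [
    -- iteration 1/2 --
    LT 180: heading 208 -> 28
    RT 79: heading 28 -> 309
    FD 8: (9.186,-4.381) -> (14.22,-10.599) [heading=309, draw]
    -- iteration 2/2 --
    LT 180: heading 309 -> 129
    RT 79: heading 129 -> 50
    FD 8: (14.22,-10.599) -> (19.363,-4.47) [heading=50, draw]
  ]
  -- iteration 3/3 --
  LT 183: heading 50 -> 233
  REPEAT 2 [
    -- iteration 1/2 --
    LT 180: heading 233 -> 53
    RT 79: heading 53 -> 334
    FD 8: (19.363,-4.47) -> (26.553,-7.977) [heading=334, draw]
    -- iteration 2/2 --
    LT 180: heading 334 -> 154
    RT 79: heading 154 -> 75
    FD 8: (26.553,-7.977) -> (28.624,-0.25) [heading=75, draw]
  ]
]
Final: pos=(28.624,-0.25), heading=75, 6 segment(s) drawn

Segment lengths:
  seg 1: (0,0) -> (1.935,-7.762), length = 8
  seg 2: (1.935,-7.762) -> (9.186,-4.381), length = 8
  seg 3: (9.186,-4.381) -> (14.22,-10.599), length = 8
  seg 4: (14.22,-10.599) -> (19.363,-4.47), length = 8
  seg 5: (19.363,-4.47) -> (26.553,-7.977), length = 8
  seg 6: (26.553,-7.977) -> (28.624,-0.25), length = 8
Total = 48

Answer: 48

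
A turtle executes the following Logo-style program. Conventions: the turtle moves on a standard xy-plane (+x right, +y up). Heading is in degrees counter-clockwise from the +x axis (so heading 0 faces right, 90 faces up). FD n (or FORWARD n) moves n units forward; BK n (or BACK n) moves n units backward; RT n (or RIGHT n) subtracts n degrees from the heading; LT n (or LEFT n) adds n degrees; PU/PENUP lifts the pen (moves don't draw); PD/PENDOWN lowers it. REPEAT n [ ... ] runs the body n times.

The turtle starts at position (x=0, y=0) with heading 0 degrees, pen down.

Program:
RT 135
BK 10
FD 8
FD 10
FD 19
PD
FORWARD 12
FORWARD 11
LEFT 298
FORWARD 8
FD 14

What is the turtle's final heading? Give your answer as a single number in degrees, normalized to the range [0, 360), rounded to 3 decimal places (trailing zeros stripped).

Executing turtle program step by step:
Start: pos=(0,0), heading=0, pen down
RT 135: heading 0 -> 225
BK 10: (0,0) -> (7.071,7.071) [heading=225, draw]
FD 8: (7.071,7.071) -> (1.414,1.414) [heading=225, draw]
FD 10: (1.414,1.414) -> (-5.657,-5.657) [heading=225, draw]
FD 19: (-5.657,-5.657) -> (-19.092,-19.092) [heading=225, draw]
PD: pen down
FD 12: (-19.092,-19.092) -> (-27.577,-27.577) [heading=225, draw]
FD 11: (-27.577,-27.577) -> (-35.355,-35.355) [heading=225, draw]
LT 298: heading 225 -> 163
FD 8: (-35.355,-35.355) -> (-43.006,-33.016) [heading=163, draw]
FD 14: (-43.006,-33.016) -> (-56.394,-28.923) [heading=163, draw]
Final: pos=(-56.394,-28.923), heading=163, 8 segment(s) drawn

Answer: 163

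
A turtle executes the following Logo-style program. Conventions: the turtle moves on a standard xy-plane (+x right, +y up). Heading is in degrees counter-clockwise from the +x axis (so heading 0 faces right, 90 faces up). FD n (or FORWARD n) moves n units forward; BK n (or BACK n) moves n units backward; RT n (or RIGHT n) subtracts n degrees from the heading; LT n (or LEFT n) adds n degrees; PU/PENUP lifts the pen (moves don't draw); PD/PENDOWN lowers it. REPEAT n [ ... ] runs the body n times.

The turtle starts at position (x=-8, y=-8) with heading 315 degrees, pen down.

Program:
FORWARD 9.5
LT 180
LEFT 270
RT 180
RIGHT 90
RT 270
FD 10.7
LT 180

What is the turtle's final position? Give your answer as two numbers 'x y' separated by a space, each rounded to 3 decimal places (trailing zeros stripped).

Executing turtle program step by step:
Start: pos=(-8,-8), heading=315, pen down
FD 9.5: (-8,-8) -> (-1.282,-14.718) [heading=315, draw]
LT 180: heading 315 -> 135
LT 270: heading 135 -> 45
RT 180: heading 45 -> 225
RT 90: heading 225 -> 135
RT 270: heading 135 -> 225
FD 10.7: (-1.282,-14.718) -> (-8.849,-22.284) [heading=225, draw]
LT 180: heading 225 -> 45
Final: pos=(-8.849,-22.284), heading=45, 2 segment(s) drawn

Answer: -8.849 -22.284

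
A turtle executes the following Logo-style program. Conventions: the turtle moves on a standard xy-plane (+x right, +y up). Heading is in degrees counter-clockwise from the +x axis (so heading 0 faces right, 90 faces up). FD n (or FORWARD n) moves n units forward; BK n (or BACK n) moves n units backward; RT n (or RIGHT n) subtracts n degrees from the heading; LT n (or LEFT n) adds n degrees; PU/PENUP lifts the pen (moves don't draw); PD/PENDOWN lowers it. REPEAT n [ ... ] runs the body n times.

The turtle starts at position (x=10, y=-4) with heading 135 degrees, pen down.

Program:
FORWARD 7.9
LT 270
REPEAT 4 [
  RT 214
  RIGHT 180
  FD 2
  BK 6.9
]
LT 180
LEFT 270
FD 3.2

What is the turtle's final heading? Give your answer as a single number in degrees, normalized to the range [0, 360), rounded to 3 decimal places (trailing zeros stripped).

Executing turtle program step by step:
Start: pos=(10,-4), heading=135, pen down
FD 7.9: (10,-4) -> (4.414,1.586) [heading=135, draw]
LT 270: heading 135 -> 45
REPEAT 4 [
  -- iteration 1/4 --
  RT 214: heading 45 -> 191
  RT 180: heading 191 -> 11
  FD 2: (4.414,1.586) -> (6.377,1.968) [heading=11, draw]
  BK 6.9: (6.377,1.968) -> (-0.396,0.651) [heading=11, draw]
  -- iteration 2/4 --
  RT 214: heading 11 -> 157
  RT 180: heading 157 -> 337
  FD 2: (-0.396,0.651) -> (1.445,-0.13) [heading=337, draw]
  BK 6.9: (1.445,-0.13) -> (-4.907,2.566) [heading=337, draw]
  -- iteration 3/4 --
  RT 214: heading 337 -> 123
  RT 180: heading 123 -> 303
  FD 2: (-4.907,2.566) -> (-3.817,0.888) [heading=303, draw]
  BK 6.9: (-3.817,0.888) -> (-7.575,6.675) [heading=303, draw]
  -- iteration 4/4 --
  RT 214: heading 303 -> 89
  RT 180: heading 89 -> 269
  FD 2: (-7.575,6.675) -> (-7.61,4.676) [heading=269, draw]
  BK 6.9: (-7.61,4.676) -> (-7.49,11.575) [heading=269, draw]
]
LT 180: heading 269 -> 89
LT 270: heading 89 -> 359
FD 3.2: (-7.49,11.575) -> (-4.29,11.519) [heading=359, draw]
Final: pos=(-4.29,11.519), heading=359, 10 segment(s) drawn

Answer: 359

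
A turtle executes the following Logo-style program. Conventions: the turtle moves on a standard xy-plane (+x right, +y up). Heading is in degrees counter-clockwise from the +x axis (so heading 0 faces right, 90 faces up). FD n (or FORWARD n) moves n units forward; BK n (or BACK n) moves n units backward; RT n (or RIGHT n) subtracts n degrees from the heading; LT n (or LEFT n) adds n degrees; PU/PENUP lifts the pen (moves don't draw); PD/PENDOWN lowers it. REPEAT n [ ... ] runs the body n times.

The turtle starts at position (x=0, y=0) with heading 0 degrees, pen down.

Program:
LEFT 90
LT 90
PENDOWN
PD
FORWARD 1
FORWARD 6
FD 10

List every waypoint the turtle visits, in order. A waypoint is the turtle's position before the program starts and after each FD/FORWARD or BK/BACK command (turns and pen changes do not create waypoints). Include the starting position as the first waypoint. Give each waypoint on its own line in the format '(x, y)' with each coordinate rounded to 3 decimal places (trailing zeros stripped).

Executing turtle program step by step:
Start: pos=(0,0), heading=0, pen down
LT 90: heading 0 -> 90
LT 90: heading 90 -> 180
PD: pen down
PD: pen down
FD 1: (0,0) -> (-1,0) [heading=180, draw]
FD 6: (-1,0) -> (-7,0) [heading=180, draw]
FD 10: (-7,0) -> (-17,0) [heading=180, draw]
Final: pos=(-17,0), heading=180, 3 segment(s) drawn
Waypoints (4 total):
(0, 0)
(-1, 0)
(-7, 0)
(-17, 0)

Answer: (0, 0)
(-1, 0)
(-7, 0)
(-17, 0)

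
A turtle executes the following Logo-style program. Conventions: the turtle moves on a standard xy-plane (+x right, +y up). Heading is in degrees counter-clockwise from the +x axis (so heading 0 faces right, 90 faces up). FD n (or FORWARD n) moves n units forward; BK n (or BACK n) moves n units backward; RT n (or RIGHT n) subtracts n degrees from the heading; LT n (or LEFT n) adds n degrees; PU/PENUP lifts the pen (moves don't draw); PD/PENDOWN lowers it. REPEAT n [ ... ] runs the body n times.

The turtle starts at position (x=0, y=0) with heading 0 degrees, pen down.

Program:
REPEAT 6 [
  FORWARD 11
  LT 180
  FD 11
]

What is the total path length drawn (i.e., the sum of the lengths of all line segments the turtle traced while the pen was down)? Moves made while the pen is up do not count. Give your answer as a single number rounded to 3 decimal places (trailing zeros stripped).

Answer: 132

Derivation:
Executing turtle program step by step:
Start: pos=(0,0), heading=0, pen down
REPEAT 6 [
  -- iteration 1/6 --
  FD 11: (0,0) -> (11,0) [heading=0, draw]
  LT 180: heading 0 -> 180
  FD 11: (11,0) -> (0,0) [heading=180, draw]
  -- iteration 2/6 --
  FD 11: (0,0) -> (-11,0) [heading=180, draw]
  LT 180: heading 180 -> 0
  FD 11: (-11,0) -> (0,0) [heading=0, draw]
  -- iteration 3/6 --
  FD 11: (0,0) -> (11,0) [heading=0, draw]
  LT 180: heading 0 -> 180
  FD 11: (11,0) -> (0,0) [heading=180, draw]
  -- iteration 4/6 --
  FD 11: (0,0) -> (-11,0) [heading=180, draw]
  LT 180: heading 180 -> 0
  FD 11: (-11,0) -> (0,0) [heading=0, draw]
  -- iteration 5/6 --
  FD 11: (0,0) -> (11,0) [heading=0, draw]
  LT 180: heading 0 -> 180
  FD 11: (11,0) -> (0,0) [heading=180, draw]
  -- iteration 6/6 --
  FD 11: (0,0) -> (-11,0) [heading=180, draw]
  LT 180: heading 180 -> 0
  FD 11: (-11,0) -> (0,0) [heading=0, draw]
]
Final: pos=(0,0), heading=0, 12 segment(s) drawn

Segment lengths:
  seg 1: (0,0) -> (11,0), length = 11
  seg 2: (11,0) -> (0,0), length = 11
  seg 3: (0,0) -> (-11,0), length = 11
  seg 4: (-11,0) -> (0,0), length = 11
  seg 5: (0,0) -> (11,0), length = 11
  seg 6: (11,0) -> (0,0), length = 11
  seg 7: (0,0) -> (-11,0), length = 11
  seg 8: (-11,0) -> (0,0), length = 11
  seg 9: (0,0) -> (11,0), length = 11
  seg 10: (11,0) -> (0,0), length = 11
  seg 11: (0,0) -> (-11,0), length = 11
  seg 12: (-11,0) -> (0,0), length = 11
Total = 132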